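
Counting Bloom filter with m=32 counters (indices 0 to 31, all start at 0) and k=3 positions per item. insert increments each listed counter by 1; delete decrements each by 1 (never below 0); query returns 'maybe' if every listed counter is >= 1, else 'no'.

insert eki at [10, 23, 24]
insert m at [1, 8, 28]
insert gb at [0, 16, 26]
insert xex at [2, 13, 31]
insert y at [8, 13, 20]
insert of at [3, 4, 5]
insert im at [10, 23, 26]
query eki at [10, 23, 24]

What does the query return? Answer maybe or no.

Answer: maybe

Derivation:
Step 1: insert eki at [10, 23, 24] -> counters=[0,0,0,0,0,0,0,0,0,0,1,0,0,0,0,0,0,0,0,0,0,0,0,1,1,0,0,0,0,0,0,0]
Step 2: insert m at [1, 8, 28] -> counters=[0,1,0,0,0,0,0,0,1,0,1,0,0,0,0,0,0,0,0,0,0,0,0,1,1,0,0,0,1,0,0,0]
Step 3: insert gb at [0, 16, 26] -> counters=[1,1,0,0,0,0,0,0,1,0,1,0,0,0,0,0,1,0,0,0,0,0,0,1,1,0,1,0,1,0,0,0]
Step 4: insert xex at [2, 13, 31] -> counters=[1,1,1,0,0,0,0,0,1,0,1,0,0,1,0,0,1,0,0,0,0,0,0,1,1,0,1,0,1,0,0,1]
Step 5: insert y at [8, 13, 20] -> counters=[1,1,1,0,0,0,0,0,2,0,1,0,0,2,0,0,1,0,0,0,1,0,0,1,1,0,1,0,1,0,0,1]
Step 6: insert of at [3, 4, 5] -> counters=[1,1,1,1,1,1,0,0,2,0,1,0,0,2,0,0,1,0,0,0,1,0,0,1,1,0,1,0,1,0,0,1]
Step 7: insert im at [10, 23, 26] -> counters=[1,1,1,1,1,1,0,0,2,0,2,0,0,2,0,0,1,0,0,0,1,0,0,2,1,0,2,0,1,0,0,1]
Query eki: check counters[10]=2 counters[23]=2 counters[24]=1 -> maybe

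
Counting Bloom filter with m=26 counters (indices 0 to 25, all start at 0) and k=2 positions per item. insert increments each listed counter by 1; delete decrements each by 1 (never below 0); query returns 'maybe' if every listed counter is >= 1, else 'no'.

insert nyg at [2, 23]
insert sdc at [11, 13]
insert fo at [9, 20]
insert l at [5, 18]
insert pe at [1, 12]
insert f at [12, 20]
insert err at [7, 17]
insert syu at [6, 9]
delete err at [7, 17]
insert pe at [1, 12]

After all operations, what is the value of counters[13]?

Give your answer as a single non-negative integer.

Step 1: insert nyg at [2, 23] -> counters=[0,0,1,0,0,0,0,0,0,0,0,0,0,0,0,0,0,0,0,0,0,0,0,1,0,0]
Step 2: insert sdc at [11, 13] -> counters=[0,0,1,0,0,0,0,0,0,0,0,1,0,1,0,0,0,0,0,0,0,0,0,1,0,0]
Step 3: insert fo at [9, 20] -> counters=[0,0,1,0,0,0,0,0,0,1,0,1,0,1,0,0,0,0,0,0,1,0,0,1,0,0]
Step 4: insert l at [5, 18] -> counters=[0,0,1,0,0,1,0,0,0,1,0,1,0,1,0,0,0,0,1,0,1,0,0,1,0,0]
Step 5: insert pe at [1, 12] -> counters=[0,1,1,0,0,1,0,0,0,1,0,1,1,1,0,0,0,0,1,0,1,0,0,1,0,0]
Step 6: insert f at [12, 20] -> counters=[0,1,1,0,0,1,0,0,0,1,0,1,2,1,0,0,0,0,1,0,2,0,0,1,0,0]
Step 7: insert err at [7, 17] -> counters=[0,1,1,0,0,1,0,1,0,1,0,1,2,1,0,0,0,1,1,0,2,0,0,1,0,0]
Step 8: insert syu at [6, 9] -> counters=[0,1,1,0,0,1,1,1,0,2,0,1,2,1,0,0,0,1,1,0,2,0,0,1,0,0]
Step 9: delete err at [7, 17] -> counters=[0,1,1,0,0,1,1,0,0,2,0,1,2,1,0,0,0,0,1,0,2,0,0,1,0,0]
Step 10: insert pe at [1, 12] -> counters=[0,2,1,0,0,1,1,0,0,2,0,1,3,1,0,0,0,0,1,0,2,0,0,1,0,0]
Final counters=[0,2,1,0,0,1,1,0,0,2,0,1,3,1,0,0,0,0,1,0,2,0,0,1,0,0] -> counters[13]=1

Answer: 1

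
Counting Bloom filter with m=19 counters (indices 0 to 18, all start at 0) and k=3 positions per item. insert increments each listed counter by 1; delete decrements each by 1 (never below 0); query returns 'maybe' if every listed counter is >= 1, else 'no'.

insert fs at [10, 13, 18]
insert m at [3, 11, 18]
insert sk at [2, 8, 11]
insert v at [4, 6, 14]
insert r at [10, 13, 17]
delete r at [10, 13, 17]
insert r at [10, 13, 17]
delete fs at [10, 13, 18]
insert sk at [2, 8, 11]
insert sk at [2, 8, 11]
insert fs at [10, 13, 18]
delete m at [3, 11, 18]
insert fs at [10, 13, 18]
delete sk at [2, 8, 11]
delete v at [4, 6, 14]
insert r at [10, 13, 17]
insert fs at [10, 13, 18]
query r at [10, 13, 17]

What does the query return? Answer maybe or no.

Step 1: insert fs at [10, 13, 18] -> counters=[0,0,0,0,0,0,0,0,0,0,1,0,0,1,0,0,0,0,1]
Step 2: insert m at [3, 11, 18] -> counters=[0,0,0,1,0,0,0,0,0,0,1,1,0,1,0,0,0,0,2]
Step 3: insert sk at [2, 8, 11] -> counters=[0,0,1,1,0,0,0,0,1,0,1,2,0,1,0,0,0,0,2]
Step 4: insert v at [4, 6, 14] -> counters=[0,0,1,1,1,0,1,0,1,0,1,2,0,1,1,0,0,0,2]
Step 5: insert r at [10, 13, 17] -> counters=[0,0,1,1,1,0,1,0,1,0,2,2,0,2,1,0,0,1,2]
Step 6: delete r at [10, 13, 17] -> counters=[0,0,1,1,1,0,1,0,1,0,1,2,0,1,1,0,0,0,2]
Step 7: insert r at [10, 13, 17] -> counters=[0,0,1,1,1,0,1,0,1,0,2,2,0,2,1,0,0,1,2]
Step 8: delete fs at [10, 13, 18] -> counters=[0,0,1,1,1,0,1,0,1,0,1,2,0,1,1,0,0,1,1]
Step 9: insert sk at [2, 8, 11] -> counters=[0,0,2,1,1,0,1,0,2,0,1,3,0,1,1,0,0,1,1]
Step 10: insert sk at [2, 8, 11] -> counters=[0,0,3,1,1,0,1,0,3,0,1,4,0,1,1,0,0,1,1]
Step 11: insert fs at [10, 13, 18] -> counters=[0,0,3,1,1,0,1,0,3,0,2,4,0,2,1,0,0,1,2]
Step 12: delete m at [3, 11, 18] -> counters=[0,0,3,0,1,0,1,0,3,0,2,3,0,2,1,0,0,1,1]
Step 13: insert fs at [10, 13, 18] -> counters=[0,0,3,0,1,0,1,0,3,0,3,3,0,3,1,0,0,1,2]
Step 14: delete sk at [2, 8, 11] -> counters=[0,0,2,0,1,0,1,0,2,0,3,2,0,3,1,0,0,1,2]
Step 15: delete v at [4, 6, 14] -> counters=[0,0,2,0,0,0,0,0,2,0,3,2,0,3,0,0,0,1,2]
Step 16: insert r at [10, 13, 17] -> counters=[0,0,2,0,0,0,0,0,2,0,4,2,0,4,0,0,0,2,2]
Step 17: insert fs at [10, 13, 18] -> counters=[0,0,2,0,0,0,0,0,2,0,5,2,0,5,0,0,0,2,3]
Query r: check counters[10]=5 counters[13]=5 counters[17]=2 -> maybe

Answer: maybe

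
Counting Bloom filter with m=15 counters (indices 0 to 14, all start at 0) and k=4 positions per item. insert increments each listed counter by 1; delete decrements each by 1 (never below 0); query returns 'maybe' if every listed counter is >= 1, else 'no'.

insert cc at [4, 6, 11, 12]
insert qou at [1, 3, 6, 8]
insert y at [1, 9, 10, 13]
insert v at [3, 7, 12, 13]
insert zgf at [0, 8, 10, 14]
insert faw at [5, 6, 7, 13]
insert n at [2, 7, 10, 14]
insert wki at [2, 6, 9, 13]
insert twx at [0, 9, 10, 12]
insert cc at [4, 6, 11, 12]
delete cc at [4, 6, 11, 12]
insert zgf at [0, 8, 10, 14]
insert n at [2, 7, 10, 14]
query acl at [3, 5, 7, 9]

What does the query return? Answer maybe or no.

Step 1: insert cc at [4, 6, 11, 12] -> counters=[0,0,0,0,1,0,1,0,0,0,0,1,1,0,0]
Step 2: insert qou at [1, 3, 6, 8] -> counters=[0,1,0,1,1,0,2,0,1,0,0,1,1,0,0]
Step 3: insert y at [1, 9, 10, 13] -> counters=[0,2,0,1,1,0,2,0,1,1,1,1,1,1,0]
Step 4: insert v at [3, 7, 12, 13] -> counters=[0,2,0,2,1,0,2,1,1,1,1,1,2,2,0]
Step 5: insert zgf at [0, 8, 10, 14] -> counters=[1,2,0,2,1,0,2,1,2,1,2,1,2,2,1]
Step 6: insert faw at [5, 6, 7, 13] -> counters=[1,2,0,2,1,1,3,2,2,1,2,1,2,3,1]
Step 7: insert n at [2, 7, 10, 14] -> counters=[1,2,1,2,1,1,3,3,2,1,3,1,2,3,2]
Step 8: insert wki at [2, 6, 9, 13] -> counters=[1,2,2,2,1,1,4,3,2,2,3,1,2,4,2]
Step 9: insert twx at [0, 9, 10, 12] -> counters=[2,2,2,2,1,1,4,3,2,3,4,1,3,4,2]
Step 10: insert cc at [4, 6, 11, 12] -> counters=[2,2,2,2,2,1,5,3,2,3,4,2,4,4,2]
Step 11: delete cc at [4, 6, 11, 12] -> counters=[2,2,2,2,1,1,4,3,2,3,4,1,3,4,2]
Step 12: insert zgf at [0, 8, 10, 14] -> counters=[3,2,2,2,1,1,4,3,3,3,5,1,3,4,3]
Step 13: insert n at [2, 7, 10, 14] -> counters=[3,2,3,2,1,1,4,4,3,3,6,1,3,4,4]
Query acl: check counters[3]=2 counters[5]=1 counters[7]=4 counters[9]=3 -> maybe

Answer: maybe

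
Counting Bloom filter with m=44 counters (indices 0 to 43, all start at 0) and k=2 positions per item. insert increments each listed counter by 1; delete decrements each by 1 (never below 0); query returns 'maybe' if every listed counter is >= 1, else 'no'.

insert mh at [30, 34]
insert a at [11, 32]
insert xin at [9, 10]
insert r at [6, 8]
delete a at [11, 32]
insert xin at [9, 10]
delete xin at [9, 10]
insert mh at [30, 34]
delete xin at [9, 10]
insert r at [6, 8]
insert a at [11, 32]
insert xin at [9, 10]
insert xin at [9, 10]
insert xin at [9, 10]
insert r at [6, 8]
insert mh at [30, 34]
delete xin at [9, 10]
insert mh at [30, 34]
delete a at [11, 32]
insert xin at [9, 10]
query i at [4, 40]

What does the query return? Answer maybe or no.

Answer: no

Derivation:
Step 1: insert mh at [30, 34] -> counters=[0,0,0,0,0,0,0,0,0,0,0,0,0,0,0,0,0,0,0,0,0,0,0,0,0,0,0,0,0,0,1,0,0,0,1,0,0,0,0,0,0,0,0,0]
Step 2: insert a at [11, 32] -> counters=[0,0,0,0,0,0,0,0,0,0,0,1,0,0,0,0,0,0,0,0,0,0,0,0,0,0,0,0,0,0,1,0,1,0,1,0,0,0,0,0,0,0,0,0]
Step 3: insert xin at [9, 10] -> counters=[0,0,0,0,0,0,0,0,0,1,1,1,0,0,0,0,0,0,0,0,0,0,0,0,0,0,0,0,0,0,1,0,1,0,1,0,0,0,0,0,0,0,0,0]
Step 4: insert r at [6, 8] -> counters=[0,0,0,0,0,0,1,0,1,1,1,1,0,0,0,0,0,0,0,0,0,0,0,0,0,0,0,0,0,0,1,0,1,0,1,0,0,0,0,0,0,0,0,0]
Step 5: delete a at [11, 32] -> counters=[0,0,0,0,0,0,1,0,1,1,1,0,0,0,0,0,0,0,0,0,0,0,0,0,0,0,0,0,0,0,1,0,0,0,1,0,0,0,0,0,0,0,0,0]
Step 6: insert xin at [9, 10] -> counters=[0,0,0,0,0,0,1,0,1,2,2,0,0,0,0,0,0,0,0,0,0,0,0,0,0,0,0,0,0,0,1,0,0,0,1,0,0,0,0,0,0,0,0,0]
Step 7: delete xin at [9, 10] -> counters=[0,0,0,0,0,0,1,0,1,1,1,0,0,0,0,0,0,0,0,0,0,0,0,0,0,0,0,0,0,0,1,0,0,0,1,0,0,0,0,0,0,0,0,0]
Step 8: insert mh at [30, 34] -> counters=[0,0,0,0,0,0,1,0,1,1,1,0,0,0,0,0,0,0,0,0,0,0,0,0,0,0,0,0,0,0,2,0,0,0,2,0,0,0,0,0,0,0,0,0]
Step 9: delete xin at [9, 10] -> counters=[0,0,0,0,0,0,1,0,1,0,0,0,0,0,0,0,0,0,0,0,0,0,0,0,0,0,0,0,0,0,2,0,0,0,2,0,0,0,0,0,0,0,0,0]
Step 10: insert r at [6, 8] -> counters=[0,0,0,0,0,0,2,0,2,0,0,0,0,0,0,0,0,0,0,0,0,0,0,0,0,0,0,0,0,0,2,0,0,0,2,0,0,0,0,0,0,0,0,0]
Step 11: insert a at [11, 32] -> counters=[0,0,0,0,0,0,2,0,2,0,0,1,0,0,0,0,0,0,0,0,0,0,0,0,0,0,0,0,0,0,2,0,1,0,2,0,0,0,0,0,0,0,0,0]
Step 12: insert xin at [9, 10] -> counters=[0,0,0,0,0,0,2,0,2,1,1,1,0,0,0,0,0,0,0,0,0,0,0,0,0,0,0,0,0,0,2,0,1,0,2,0,0,0,0,0,0,0,0,0]
Step 13: insert xin at [9, 10] -> counters=[0,0,0,0,0,0,2,0,2,2,2,1,0,0,0,0,0,0,0,0,0,0,0,0,0,0,0,0,0,0,2,0,1,0,2,0,0,0,0,0,0,0,0,0]
Step 14: insert xin at [9, 10] -> counters=[0,0,0,0,0,0,2,0,2,3,3,1,0,0,0,0,0,0,0,0,0,0,0,0,0,0,0,0,0,0,2,0,1,0,2,0,0,0,0,0,0,0,0,0]
Step 15: insert r at [6, 8] -> counters=[0,0,0,0,0,0,3,0,3,3,3,1,0,0,0,0,0,0,0,0,0,0,0,0,0,0,0,0,0,0,2,0,1,0,2,0,0,0,0,0,0,0,0,0]
Step 16: insert mh at [30, 34] -> counters=[0,0,0,0,0,0,3,0,3,3,3,1,0,0,0,0,0,0,0,0,0,0,0,0,0,0,0,0,0,0,3,0,1,0,3,0,0,0,0,0,0,0,0,0]
Step 17: delete xin at [9, 10] -> counters=[0,0,0,0,0,0,3,0,3,2,2,1,0,0,0,0,0,0,0,0,0,0,0,0,0,0,0,0,0,0,3,0,1,0,3,0,0,0,0,0,0,0,0,0]
Step 18: insert mh at [30, 34] -> counters=[0,0,0,0,0,0,3,0,3,2,2,1,0,0,0,0,0,0,0,0,0,0,0,0,0,0,0,0,0,0,4,0,1,0,4,0,0,0,0,0,0,0,0,0]
Step 19: delete a at [11, 32] -> counters=[0,0,0,0,0,0,3,0,3,2,2,0,0,0,0,0,0,0,0,0,0,0,0,0,0,0,0,0,0,0,4,0,0,0,4,0,0,0,0,0,0,0,0,0]
Step 20: insert xin at [9, 10] -> counters=[0,0,0,0,0,0,3,0,3,3,3,0,0,0,0,0,0,0,0,0,0,0,0,0,0,0,0,0,0,0,4,0,0,0,4,0,0,0,0,0,0,0,0,0]
Query i: check counters[4]=0 counters[40]=0 -> no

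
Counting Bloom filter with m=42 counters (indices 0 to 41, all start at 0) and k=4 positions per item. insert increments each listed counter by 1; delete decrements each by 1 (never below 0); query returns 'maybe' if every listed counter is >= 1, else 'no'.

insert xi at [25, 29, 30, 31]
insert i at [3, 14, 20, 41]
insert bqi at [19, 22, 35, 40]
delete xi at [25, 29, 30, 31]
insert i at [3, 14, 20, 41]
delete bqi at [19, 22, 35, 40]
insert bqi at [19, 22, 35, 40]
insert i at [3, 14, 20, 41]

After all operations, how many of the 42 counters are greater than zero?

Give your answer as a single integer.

Answer: 8

Derivation:
Step 1: insert xi at [25, 29, 30, 31] -> counters=[0,0,0,0,0,0,0,0,0,0,0,0,0,0,0,0,0,0,0,0,0,0,0,0,0,1,0,0,0,1,1,1,0,0,0,0,0,0,0,0,0,0]
Step 2: insert i at [3, 14, 20, 41] -> counters=[0,0,0,1,0,0,0,0,0,0,0,0,0,0,1,0,0,0,0,0,1,0,0,0,0,1,0,0,0,1,1,1,0,0,0,0,0,0,0,0,0,1]
Step 3: insert bqi at [19, 22, 35, 40] -> counters=[0,0,0,1,0,0,0,0,0,0,0,0,0,0,1,0,0,0,0,1,1,0,1,0,0,1,0,0,0,1,1,1,0,0,0,1,0,0,0,0,1,1]
Step 4: delete xi at [25, 29, 30, 31] -> counters=[0,0,0,1,0,0,0,0,0,0,0,0,0,0,1,0,0,0,0,1,1,0,1,0,0,0,0,0,0,0,0,0,0,0,0,1,0,0,0,0,1,1]
Step 5: insert i at [3, 14, 20, 41] -> counters=[0,0,0,2,0,0,0,0,0,0,0,0,0,0,2,0,0,0,0,1,2,0,1,0,0,0,0,0,0,0,0,0,0,0,0,1,0,0,0,0,1,2]
Step 6: delete bqi at [19, 22, 35, 40] -> counters=[0,0,0,2,0,0,0,0,0,0,0,0,0,0,2,0,0,0,0,0,2,0,0,0,0,0,0,0,0,0,0,0,0,0,0,0,0,0,0,0,0,2]
Step 7: insert bqi at [19, 22, 35, 40] -> counters=[0,0,0,2,0,0,0,0,0,0,0,0,0,0,2,0,0,0,0,1,2,0,1,0,0,0,0,0,0,0,0,0,0,0,0,1,0,0,0,0,1,2]
Step 8: insert i at [3, 14, 20, 41] -> counters=[0,0,0,3,0,0,0,0,0,0,0,0,0,0,3,0,0,0,0,1,3,0,1,0,0,0,0,0,0,0,0,0,0,0,0,1,0,0,0,0,1,3]
Final counters=[0,0,0,3,0,0,0,0,0,0,0,0,0,0,3,0,0,0,0,1,3,0,1,0,0,0,0,0,0,0,0,0,0,0,0,1,0,0,0,0,1,3] -> 8 nonzero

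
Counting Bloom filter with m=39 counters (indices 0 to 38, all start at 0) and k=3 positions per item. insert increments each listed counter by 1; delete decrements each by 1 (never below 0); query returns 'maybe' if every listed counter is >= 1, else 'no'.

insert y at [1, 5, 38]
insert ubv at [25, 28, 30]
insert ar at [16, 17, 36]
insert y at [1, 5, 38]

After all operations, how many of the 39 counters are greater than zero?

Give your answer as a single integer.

Answer: 9

Derivation:
Step 1: insert y at [1, 5, 38] -> counters=[0,1,0,0,0,1,0,0,0,0,0,0,0,0,0,0,0,0,0,0,0,0,0,0,0,0,0,0,0,0,0,0,0,0,0,0,0,0,1]
Step 2: insert ubv at [25, 28, 30] -> counters=[0,1,0,0,0,1,0,0,0,0,0,0,0,0,0,0,0,0,0,0,0,0,0,0,0,1,0,0,1,0,1,0,0,0,0,0,0,0,1]
Step 3: insert ar at [16, 17, 36] -> counters=[0,1,0,0,0,1,0,0,0,0,0,0,0,0,0,0,1,1,0,0,0,0,0,0,0,1,0,0,1,0,1,0,0,0,0,0,1,0,1]
Step 4: insert y at [1, 5, 38] -> counters=[0,2,0,0,0,2,0,0,0,0,0,0,0,0,0,0,1,1,0,0,0,0,0,0,0,1,0,0,1,0,1,0,0,0,0,0,1,0,2]
Final counters=[0,2,0,0,0,2,0,0,0,0,0,0,0,0,0,0,1,1,0,0,0,0,0,0,0,1,0,0,1,0,1,0,0,0,0,0,1,0,2] -> 9 nonzero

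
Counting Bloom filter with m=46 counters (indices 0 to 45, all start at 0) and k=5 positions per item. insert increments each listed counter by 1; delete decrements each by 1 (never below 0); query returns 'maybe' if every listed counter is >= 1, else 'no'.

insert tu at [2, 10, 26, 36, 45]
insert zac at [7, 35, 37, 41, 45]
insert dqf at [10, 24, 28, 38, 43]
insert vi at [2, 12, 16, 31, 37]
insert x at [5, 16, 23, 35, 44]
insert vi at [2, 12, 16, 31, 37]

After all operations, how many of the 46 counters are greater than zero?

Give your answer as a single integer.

Answer: 19

Derivation:
Step 1: insert tu at [2, 10, 26, 36, 45] -> counters=[0,0,1,0,0,0,0,0,0,0,1,0,0,0,0,0,0,0,0,0,0,0,0,0,0,0,1,0,0,0,0,0,0,0,0,0,1,0,0,0,0,0,0,0,0,1]
Step 2: insert zac at [7, 35, 37, 41, 45] -> counters=[0,0,1,0,0,0,0,1,0,0,1,0,0,0,0,0,0,0,0,0,0,0,0,0,0,0,1,0,0,0,0,0,0,0,0,1,1,1,0,0,0,1,0,0,0,2]
Step 3: insert dqf at [10, 24, 28, 38, 43] -> counters=[0,0,1,0,0,0,0,1,0,0,2,0,0,0,0,0,0,0,0,0,0,0,0,0,1,0,1,0,1,0,0,0,0,0,0,1,1,1,1,0,0,1,0,1,0,2]
Step 4: insert vi at [2, 12, 16, 31, 37] -> counters=[0,0,2,0,0,0,0,1,0,0,2,0,1,0,0,0,1,0,0,0,0,0,0,0,1,0,1,0,1,0,0,1,0,0,0,1,1,2,1,0,0,1,0,1,0,2]
Step 5: insert x at [5, 16, 23, 35, 44] -> counters=[0,0,2,0,0,1,0,1,0,0,2,0,1,0,0,0,2,0,0,0,0,0,0,1,1,0,1,0,1,0,0,1,0,0,0,2,1,2,1,0,0,1,0,1,1,2]
Step 6: insert vi at [2, 12, 16, 31, 37] -> counters=[0,0,3,0,0,1,0,1,0,0,2,0,2,0,0,0,3,0,0,0,0,0,0,1,1,0,1,0,1,0,0,2,0,0,0,2,1,3,1,0,0,1,0,1,1,2]
Final counters=[0,0,3,0,0,1,0,1,0,0,2,0,2,0,0,0,3,0,0,0,0,0,0,1,1,0,1,0,1,0,0,2,0,0,0,2,1,3,1,0,0,1,0,1,1,2] -> 19 nonzero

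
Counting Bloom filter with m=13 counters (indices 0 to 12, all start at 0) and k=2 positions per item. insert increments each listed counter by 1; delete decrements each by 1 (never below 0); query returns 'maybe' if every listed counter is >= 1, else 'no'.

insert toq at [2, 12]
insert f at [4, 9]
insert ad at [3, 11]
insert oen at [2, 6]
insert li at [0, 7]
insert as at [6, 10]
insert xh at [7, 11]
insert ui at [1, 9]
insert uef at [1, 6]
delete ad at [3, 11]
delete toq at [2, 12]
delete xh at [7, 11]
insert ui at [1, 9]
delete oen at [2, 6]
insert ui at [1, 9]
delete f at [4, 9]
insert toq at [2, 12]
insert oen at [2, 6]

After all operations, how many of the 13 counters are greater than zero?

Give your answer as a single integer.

Step 1: insert toq at [2, 12] -> counters=[0,0,1,0,0,0,0,0,0,0,0,0,1]
Step 2: insert f at [4, 9] -> counters=[0,0,1,0,1,0,0,0,0,1,0,0,1]
Step 3: insert ad at [3, 11] -> counters=[0,0,1,1,1,0,0,0,0,1,0,1,1]
Step 4: insert oen at [2, 6] -> counters=[0,0,2,1,1,0,1,0,0,1,0,1,1]
Step 5: insert li at [0, 7] -> counters=[1,0,2,1,1,0,1,1,0,1,0,1,1]
Step 6: insert as at [6, 10] -> counters=[1,0,2,1,1,0,2,1,0,1,1,1,1]
Step 7: insert xh at [7, 11] -> counters=[1,0,2,1,1,0,2,2,0,1,1,2,1]
Step 8: insert ui at [1, 9] -> counters=[1,1,2,1,1,0,2,2,0,2,1,2,1]
Step 9: insert uef at [1, 6] -> counters=[1,2,2,1,1,0,3,2,0,2,1,2,1]
Step 10: delete ad at [3, 11] -> counters=[1,2,2,0,1,0,3,2,0,2,1,1,1]
Step 11: delete toq at [2, 12] -> counters=[1,2,1,0,1,0,3,2,0,2,1,1,0]
Step 12: delete xh at [7, 11] -> counters=[1,2,1,0,1,0,3,1,0,2,1,0,0]
Step 13: insert ui at [1, 9] -> counters=[1,3,1,0,1,0,3,1,0,3,1,0,0]
Step 14: delete oen at [2, 6] -> counters=[1,3,0,0,1,0,2,1,0,3,1,0,0]
Step 15: insert ui at [1, 9] -> counters=[1,4,0,0,1,0,2,1,0,4,1,0,0]
Step 16: delete f at [4, 9] -> counters=[1,4,0,0,0,0,2,1,0,3,1,0,0]
Step 17: insert toq at [2, 12] -> counters=[1,4,1,0,0,0,2,1,0,3,1,0,1]
Step 18: insert oen at [2, 6] -> counters=[1,4,2,0,0,0,3,1,0,3,1,0,1]
Final counters=[1,4,2,0,0,0,3,1,0,3,1,0,1] -> 8 nonzero

Answer: 8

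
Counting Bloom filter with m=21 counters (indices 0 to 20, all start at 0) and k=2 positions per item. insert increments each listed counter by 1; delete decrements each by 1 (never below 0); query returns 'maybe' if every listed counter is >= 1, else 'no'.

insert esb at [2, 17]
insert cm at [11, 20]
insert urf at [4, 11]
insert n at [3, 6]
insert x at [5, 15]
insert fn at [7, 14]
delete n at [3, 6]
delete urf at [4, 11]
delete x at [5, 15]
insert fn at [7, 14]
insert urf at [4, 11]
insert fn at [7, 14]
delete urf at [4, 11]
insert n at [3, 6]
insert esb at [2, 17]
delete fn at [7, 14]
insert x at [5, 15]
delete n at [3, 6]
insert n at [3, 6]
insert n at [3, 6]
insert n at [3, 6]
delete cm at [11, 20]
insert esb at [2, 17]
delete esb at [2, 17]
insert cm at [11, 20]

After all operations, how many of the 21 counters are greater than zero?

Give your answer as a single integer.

Answer: 10

Derivation:
Step 1: insert esb at [2, 17] -> counters=[0,0,1,0,0,0,0,0,0,0,0,0,0,0,0,0,0,1,0,0,0]
Step 2: insert cm at [11, 20] -> counters=[0,0,1,0,0,0,0,0,0,0,0,1,0,0,0,0,0,1,0,0,1]
Step 3: insert urf at [4, 11] -> counters=[0,0,1,0,1,0,0,0,0,0,0,2,0,0,0,0,0,1,0,0,1]
Step 4: insert n at [3, 6] -> counters=[0,0,1,1,1,0,1,0,0,0,0,2,0,0,0,0,0,1,0,0,1]
Step 5: insert x at [5, 15] -> counters=[0,0,1,1,1,1,1,0,0,0,0,2,0,0,0,1,0,1,0,0,1]
Step 6: insert fn at [7, 14] -> counters=[0,0,1,1,1,1,1,1,0,0,0,2,0,0,1,1,0,1,0,0,1]
Step 7: delete n at [3, 6] -> counters=[0,0,1,0,1,1,0,1,0,0,0,2,0,0,1,1,0,1,0,0,1]
Step 8: delete urf at [4, 11] -> counters=[0,0,1,0,0,1,0,1,0,0,0,1,0,0,1,1,0,1,0,0,1]
Step 9: delete x at [5, 15] -> counters=[0,0,1,0,0,0,0,1,0,0,0,1,0,0,1,0,0,1,0,0,1]
Step 10: insert fn at [7, 14] -> counters=[0,0,1,0,0,0,0,2,0,0,0,1,0,0,2,0,0,1,0,0,1]
Step 11: insert urf at [4, 11] -> counters=[0,0,1,0,1,0,0,2,0,0,0,2,0,0,2,0,0,1,0,0,1]
Step 12: insert fn at [7, 14] -> counters=[0,0,1,0,1,0,0,3,0,0,0,2,0,0,3,0,0,1,0,0,1]
Step 13: delete urf at [4, 11] -> counters=[0,0,1,0,0,0,0,3,0,0,0,1,0,0,3,0,0,1,0,0,1]
Step 14: insert n at [3, 6] -> counters=[0,0,1,1,0,0,1,3,0,0,0,1,0,0,3,0,0,1,0,0,1]
Step 15: insert esb at [2, 17] -> counters=[0,0,2,1,0,0,1,3,0,0,0,1,0,0,3,0,0,2,0,0,1]
Step 16: delete fn at [7, 14] -> counters=[0,0,2,1,0,0,1,2,0,0,0,1,0,0,2,0,0,2,0,0,1]
Step 17: insert x at [5, 15] -> counters=[0,0,2,1,0,1,1,2,0,0,0,1,0,0,2,1,0,2,0,0,1]
Step 18: delete n at [3, 6] -> counters=[0,0,2,0,0,1,0,2,0,0,0,1,0,0,2,1,0,2,0,0,1]
Step 19: insert n at [3, 6] -> counters=[0,0,2,1,0,1,1,2,0,0,0,1,0,0,2,1,0,2,0,0,1]
Step 20: insert n at [3, 6] -> counters=[0,0,2,2,0,1,2,2,0,0,0,1,0,0,2,1,0,2,0,0,1]
Step 21: insert n at [3, 6] -> counters=[0,0,2,3,0,1,3,2,0,0,0,1,0,0,2,1,0,2,0,0,1]
Step 22: delete cm at [11, 20] -> counters=[0,0,2,3,0,1,3,2,0,0,0,0,0,0,2,1,0,2,0,0,0]
Step 23: insert esb at [2, 17] -> counters=[0,0,3,3,0,1,3,2,0,0,0,0,0,0,2,1,0,3,0,0,0]
Step 24: delete esb at [2, 17] -> counters=[0,0,2,3,0,1,3,2,0,0,0,0,0,0,2,1,0,2,0,0,0]
Step 25: insert cm at [11, 20] -> counters=[0,0,2,3,0,1,3,2,0,0,0,1,0,0,2,1,0,2,0,0,1]
Final counters=[0,0,2,3,0,1,3,2,0,0,0,1,0,0,2,1,0,2,0,0,1] -> 10 nonzero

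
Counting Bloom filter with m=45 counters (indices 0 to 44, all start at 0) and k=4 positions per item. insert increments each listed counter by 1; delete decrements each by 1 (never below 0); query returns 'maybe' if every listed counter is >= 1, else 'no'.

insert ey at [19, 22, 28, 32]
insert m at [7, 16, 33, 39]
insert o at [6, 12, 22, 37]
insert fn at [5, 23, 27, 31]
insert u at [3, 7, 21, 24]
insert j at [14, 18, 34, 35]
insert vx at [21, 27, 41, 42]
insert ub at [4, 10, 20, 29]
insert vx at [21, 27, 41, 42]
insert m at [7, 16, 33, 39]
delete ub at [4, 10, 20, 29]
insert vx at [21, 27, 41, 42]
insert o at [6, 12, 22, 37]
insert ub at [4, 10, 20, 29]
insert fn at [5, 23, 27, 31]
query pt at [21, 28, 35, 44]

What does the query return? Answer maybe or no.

Answer: no

Derivation:
Step 1: insert ey at [19, 22, 28, 32] -> counters=[0,0,0,0,0,0,0,0,0,0,0,0,0,0,0,0,0,0,0,1,0,0,1,0,0,0,0,0,1,0,0,0,1,0,0,0,0,0,0,0,0,0,0,0,0]
Step 2: insert m at [7, 16, 33, 39] -> counters=[0,0,0,0,0,0,0,1,0,0,0,0,0,0,0,0,1,0,0,1,0,0,1,0,0,0,0,0,1,0,0,0,1,1,0,0,0,0,0,1,0,0,0,0,0]
Step 3: insert o at [6, 12, 22, 37] -> counters=[0,0,0,0,0,0,1,1,0,0,0,0,1,0,0,0,1,0,0,1,0,0,2,0,0,0,0,0,1,0,0,0,1,1,0,0,0,1,0,1,0,0,0,0,0]
Step 4: insert fn at [5, 23, 27, 31] -> counters=[0,0,0,0,0,1,1,1,0,0,0,0,1,0,0,0,1,0,0,1,0,0,2,1,0,0,0,1,1,0,0,1,1,1,0,0,0,1,0,1,0,0,0,0,0]
Step 5: insert u at [3, 7, 21, 24] -> counters=[0,0,0,1,0,1,1,2,0,0,0,0,1,0,0,0,1,0,0,1,0,1,2,1,1,0,0,1,1,0,0,1,1,1,0,0,0,1,0,1,0,0,0,0,0]
Step 6: insert j at [14, 18, 34, 35] -> counters=[0,0,0,1,0,1,1,2,0,0,0,0,1,0,1,0,1,0,1,1,0,1,2,1,1,0,0,1,1,0,0,1,1,1,1,1,0,1,0,1,0,0,0,0,0]
Step 7: insert vx at [21, 27, 41, 42] -> counters=[0,0,0,1,0,1,1,2,0,0,0,0,1,0,1,0,1,0,1,1,0,2,2,1,1,0,0,2,1,0,0,1,1,1,1,1,0,1,0,1,0,1,1,0,0]
Step 8: insert ub at [4, 10, 20, 29] -> counters=[0,0,0,1,1,1,1,2,0,0,1,0,1,0,1,0,1,0,1,1,1,2,2,1,1,0,0,2,1,1,0,1,1,1,1,1,0,1,0,1,0,1,1,0,0]
Step 9: insert vx at [21, 27, 41, 42] -> counters=[0,0,0,1,1,1,1,2,0,0,1,0,1,0,1,0,1,0,1,1,1,3,2,1,1,0,0,3,1,1,0,1,1,1,1,1,0,1,0,1,0,2,2,0,0]
Step 10: insert m at [7, 16, 33, 39] -> counters=[0,0,0,1,1,1,1,3,0,0,1,0,1,0,1,0,2,0,1,1,1,3,2,1,1,0,0,3,1,1,0,1,1,2,1,1,0,1,0,2,0,2,2,0,0]
Step 11: delete ub at [4, 10, 20, 29] -> counters=[0,0,0,1,0,1,1,3,0,0,0,0,1,0,1,0,2,0,1,1,0,3,2,1,1,0,0,3,1,0,0,1,1,2,1,1,0,1,0,2,0,2,2,0,0]
Step 12: insert vx at [21, 27, 41, 42] -> counters=[0,0,0,1,0,1,1,3,0,0,0,0,1,0,1,0,2,0,1,1,0,4,2,1,1,0,0,4,1,0,0,1,1,2,1,1,0,1,0,2,0,3,3,0,0]
Step 13: insert o at [6, 12, 22, 37] -> counters=[0,0,0,1,0,1,2,3,0,0,0,0,2,0,1,0,2,0,1,1,0,4,3,1,1,0,0,4,1,0,0,1,1,2,1,1,0,2,0,2,0,3,3,0,0]
Step 14: insert ub at [4, 10, 20, 29] -> counters=[0,0,0,1,1,1,2,3,0,0,1,0,2,0,1,0,2,0,1,1,1,4,3,1,1,0,0,4,1,1,0,1,1,2,1,1,0,2,0,2,0,3,3,0,0]
Step 15: insert fn at [5, 23, 27, 31] -> counters=[0,0,0,1,1,2,2,3,0,0,1,0,2,0,1,0,2,0,1,1,1,4,3,2,1,0,0,5,1,1,0,2,1,2,1,1,0,2,0,2,0,3,3,0,0]
Query pt: check counters[21]=4 counters[28]=1 counters[35]=1 counters[44]=0 -> no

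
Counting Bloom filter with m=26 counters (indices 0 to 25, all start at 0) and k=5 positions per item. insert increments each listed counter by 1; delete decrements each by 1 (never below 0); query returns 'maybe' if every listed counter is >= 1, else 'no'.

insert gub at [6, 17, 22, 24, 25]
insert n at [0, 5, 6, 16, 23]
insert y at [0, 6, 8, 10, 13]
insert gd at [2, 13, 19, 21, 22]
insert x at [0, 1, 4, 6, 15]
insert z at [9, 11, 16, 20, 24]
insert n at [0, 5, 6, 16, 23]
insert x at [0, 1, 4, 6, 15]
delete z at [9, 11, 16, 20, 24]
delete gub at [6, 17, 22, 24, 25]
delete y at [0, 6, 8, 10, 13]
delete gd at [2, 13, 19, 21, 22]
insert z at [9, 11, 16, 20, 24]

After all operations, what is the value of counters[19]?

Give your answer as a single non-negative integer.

Answer: 0

Derivation:
Step 1: insert gub at [6, 17, 22, 24, 25] -> counters=[0,0,0,0,0,0,1,0,0,0,0,0,0,0,0,0,0,1,0,0,0,0,1,0,1,1]
Step 2: insert n at [0, 5, 6, 16, 23] -> counters=[1,0,0,0,0,1,2,0,0,0,0,0,0,0,0,0,1,1,0,0,0,0,1,1,1,1]
Step 3: insert y at [0, 6, 8, 10, 13] -> counters=[2,0,0,0,0,1,3,0,1,0,1,0,0,1,0,0,1,1,0,0,0,0,1,1,1,1]
Step 4: insert gd at [2, 13, 19, 21, 22] -> counters=[2,0,1,0,0,1,3,0,1,0,1,0,0,2,0,0,1,1,0,1,0,1,2,1,1,1]
Step 5: insert x at [0, 1, 4, 6, 15] -> counters=[3,1,1,0,1,1,4,0,1,0,1,0,0,2,0,1,1,1,0,1,0,1,2,1,1,1]
Step 6: insert z at [9, 11, 16, 20, 24] -> counters=[3,1,1,0,1,1,4,0,1,1,1,1,0,2,0,1,2,1,0,1,1,1,2,1,2,1]
Step 7: insert n at [0, 5, 6, 16, 23] -> counters=[4,1,1,0,1,2,5,0,1,1,1,1,0,2,0,1,3,1,0,1,1,1,2,2,2,1]
Step 8: insert x at [0, 1, 4, 6, 15] -> counters=[5,2,1,0,2,2,6,0,1,1,1,1,0,2,0,2,3,1,0,1,1,1,2,2,2,1]
Step 9: delete z at [9, 11, 16, 20, 24] -> counters=[5,2,1,0,2,2,6,0,1,0,1,0,0,2,0,2,2,1,0,1,0,1,2,2,1,1]
Step 10: delete gub at [6, 17, 22, 24, 25] -> counters=[5,2,1,0,2,2,5,0,1,0,1,0,0,2,0,2,2,0,0,1,0,1,1,2,0,0]
Step 11: delete y at [0, 6, 8, 10, 13] -> counters=[4,2,1,0,2,2,4,0,0,0,0,0,0,1,0,2,2,0,0,1,0,1,1,2,0,0]
Step 12: delete gd at [2, 13, 19, 21, 22] -> counters=[4,2,0,0,2,2,4,0,0,0,0,0,0,0,0,2,2,0,0,0,0,0,0,2,0,0]
Step 13: insert z at [9, 11, 16, 20, 24] -> counters=[4,2,0,0,2,2,4,0,0,1,0,1,0,0,0,2,3,0,0,0,1,0,0,2,1,0]
Final counters=[4,2,0,0,2,2,4,0,0,1,0,1,0,0,0,2,3,0,0,0,1,0,0,2,1,0] -> counters[19]=0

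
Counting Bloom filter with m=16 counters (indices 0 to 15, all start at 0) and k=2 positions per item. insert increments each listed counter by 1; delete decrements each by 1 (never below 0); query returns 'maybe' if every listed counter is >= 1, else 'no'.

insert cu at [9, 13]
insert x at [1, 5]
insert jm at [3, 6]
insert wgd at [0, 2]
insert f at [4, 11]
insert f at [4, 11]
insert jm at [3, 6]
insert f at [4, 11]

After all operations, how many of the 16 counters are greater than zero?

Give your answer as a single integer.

Answer: 10

Derivation:
Step 1: insert cu at [9, 13] -> counters=[0,0,0,0,0,0,0,0,0,1,0,0,0,1,0,0]
Step 2: insert x at [1, 5] -> counters=[0,1,0,0,0,1,0,0,0,1,0,0,0,1,0,0]
Step 3: insert jm at [3, 6] -> counters=[0,1,0,1,0,1,1,0,0,1,0,0,0,1,0,0]
Step 4: insert wgd at [0, 2] -> counters=[1,1,1,1,0,1,1,0,0,1,0,0,0,1,0,0]
Step 5: insert f at [4, 11] -> counters=[1,1,1,1,1,1,1,0,0,1,0,1,0,1,0,0]
Step 6: insert f at [4, 11] -> counters=[1,1,1,1,2,1,1,0,0,1,0,2,0,1,0,0]
Step 7: insert jm at [3, 6] -> counters=[1,1,1,2,2,1,2,0,0,1,0,2,0,1,0,0]
Step 8: insert f at [4, 11] -> counters=[1,1,1,2,3,1,2,0,0,1,0,3,0,1,0,0]
Final counters=[1,1,1,2,3,1,2,0,0,1,0,3,0,1,0,0] -> 10 nonzero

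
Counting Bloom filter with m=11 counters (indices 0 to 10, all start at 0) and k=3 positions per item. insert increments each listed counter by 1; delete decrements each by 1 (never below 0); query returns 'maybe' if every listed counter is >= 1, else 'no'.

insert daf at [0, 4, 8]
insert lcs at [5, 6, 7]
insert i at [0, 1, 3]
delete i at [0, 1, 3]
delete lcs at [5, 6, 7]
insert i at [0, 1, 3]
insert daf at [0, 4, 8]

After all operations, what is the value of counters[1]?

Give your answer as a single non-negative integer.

Step 1: insert daf at [0, 4, 8] -> counters=[1,0,0,0,1,0,0,0,1,0,0]
Step 2: insert lcs at [5, 6, 7] -> counters=[1,0,0,0,1,1,1,1,1,0,0]
Step 3: insert i at [0, 1, 3] -> counters=[2,1,0,1,1,1,1,1,1,0,0]
Step 4: delete i at [0, 1, 3] -> counters=[1,0,0,0,1,1,1,1,1,0,0]
Step 5: delete lcs at [5, 6, 7] -> counters=[1,0,0,0,1,0,0,0,1,0,0]
Step 6: insert i at [0, 1, 3] -> counters=[2,1,0,1,1,0,0,0,1,0,0]
Step 7: insert daf at [0, 4, 8] -> counters=[3,1,0,1,2,0,0,0,2,0,0]
Final counters=[3,1,0,1,2,0,0,0,2,0,0] -> counters[1]=1

Answer: 1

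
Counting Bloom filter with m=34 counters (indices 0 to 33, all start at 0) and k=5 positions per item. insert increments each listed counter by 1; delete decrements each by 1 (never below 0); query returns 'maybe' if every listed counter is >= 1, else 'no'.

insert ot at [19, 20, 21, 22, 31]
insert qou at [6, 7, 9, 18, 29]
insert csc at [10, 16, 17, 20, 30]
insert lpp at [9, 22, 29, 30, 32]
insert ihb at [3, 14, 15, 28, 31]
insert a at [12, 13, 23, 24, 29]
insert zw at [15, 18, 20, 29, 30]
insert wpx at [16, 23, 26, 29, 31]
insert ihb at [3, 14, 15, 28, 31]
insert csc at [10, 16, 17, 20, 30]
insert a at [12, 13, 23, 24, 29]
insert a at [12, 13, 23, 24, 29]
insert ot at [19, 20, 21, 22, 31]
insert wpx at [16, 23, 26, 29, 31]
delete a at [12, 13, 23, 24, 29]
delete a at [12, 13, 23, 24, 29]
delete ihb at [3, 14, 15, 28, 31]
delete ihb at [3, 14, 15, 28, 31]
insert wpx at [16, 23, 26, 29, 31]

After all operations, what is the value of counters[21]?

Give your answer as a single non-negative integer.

Answer: 2

Derivation:
Step 1: insert ot at [19, 20, 21, 22, 31] -> counters=[0,0,0,0,0,0,0,0,0,0,0,0,0,0,0,0,0,0,0,1,1,1,1,0,0,0,0,0,0,0,0,1,0,0]
Step 2: insert qou at [6, 7, 9, 18, 29] -> counters=[0,0,0,0,0,0,1,1,0,1,0,0,0,0,0,0,0,0,1,1,1,1,1,0,0,0,0,0,0,1,0,1,0,0]
Step 3: insert csc at [10, 16, 17, 20, 30] -> counters=[0,0,0,0,0,0,1,1,0,1,1,0,0,0,0,0,1,1,1,1,2,1,1,0,0,0,0,0,0,1,1,1,0,0]
Step 4: insert lpp at [9, 22, 29, 30, 32] -> counters=[0,0,0,0,0,0,1,1,0,2,1,0,0,0,0,0,1,1,1,1,2,1,2,0,0,0,0,0,0,2,2,1,1,0]
Step 5: insert ihb at [3, 14, 15, 28, 31] -> counters=[0,0,0,1,0,0,1,1,0,2,1,0,0,0,1,1,1,1,1,1,2,1,2,0,0,0,0,0,1,2,2,2,1,0]
Step 6: insert a at [12, 13, 23, 24, 29] -> counters=[0,0,0,1,0,0,1,1,0,2,1,0,1,1,1,1,1,1,1,1,2,1,2,1,1,0,0,0,1,3,2,2,1,0]
Step 7: insert zw at [15, 18, 20, 29, 30] -> counters=[0,0,0,1,0,0,1,1,0,2,1,0,1,1,1,2,1,1,2,1,3,1,2,1,1,0,0,0,1,4,3,2,1,0]
Step 8: insert wpx at [16, 23, 26, 29, 31] -> counters=[0,0,0,1,0,0,1,1,0,2,1,0,1,1,1,2,2,1,2,1,3,1,2,2,1,0,1,0,1,5,3,3,1,0]
Step 9: insert ihb at [3, 14, 15, 28, 31] -> counters=[0,0,0,2,0,0,1,1,0,2,1,0,1,1,2,3,2,1,2,1,3,1,2,2,1,0,1,0,2,5,3,4,1,0]
Step 10: insert csc at [10, 16, 17, 20, 30] -> counters=[0,0,0,2,0,0,1,1,0,2,2,0,1,1,2,3,3,2,2,1,4,1,2,2,1,0,1,0,2,5,4,4,1,0]
Step 11: insert a at [12, 13, 23, 24, 29] -> counters=[0,0,0,2,0,0,1,1,0,2,2,0,2,2,2,3,3,2,2,1,4,1,2,3,2,0,1,0,2,6,4,4,1,0]
Step 12: insert a at [12, 13, 23, 24, 29] -> counters=[0,0,0,2,0,0,1,1,0,2,2,0,3,3,2,3,3,2,2,1,4,1,2,4,3,0,1,0,2,7,4,4,1,0]
Step 13: insert ot at [19, 20, 21, 22, 31] -> counters=[0,0,0,2,0,0,1,1,0,2,2,0,3,3,2,3,3,2,2,2,5,2,3,4,3,0,1,0,2,7,4,5,1,0]
Step 14: insert wpx at [16, 23, 26, 29, 31] -> counters=[0,0,0,2,0,0,1,1,0,2,2,0,3,3,2,3,4,2,2,2,5,2,3,5,3,0,2,0,2,8,4,6,1,0]
Step 15: delete a at [12, 13, 23, 24, 29] -> counters=[0,0,0,2,0,0,1,1,0,2,2,0,2,2,2,3,4,2,2,2,5,2,3,4,2,0,2,0,2,7,4,6,1,0]
Step 16: delete a at [12, 13, 23, 24, 29] -> counters=[0,0,0,2,0,0,1,1,0,2,2,0,1,1,2,3,4,2,2,2,5,2,3,3,1,0,2,0,2,6,4,6,1,0]
Step 17: delete ihb at [3, 14, 15, 28, 31] -> counters=[0,0,0,1,0,0,1,1,0,2,2,0,1,1,1,2,4,2,2,2,5,2,3,3,1,0,2,0,1,6,4,5,1,0]
Step 18: delete ihb at [3, 14, 15, 28, 31] -> counters=[0,0,0,0,0,0,1,1,0,2,2,0,1,1,0,1,4,2,2,2,5,2,3,3,1,0,2,0,0,6,4,4,1,0]
Step 19: insert wpx at [16, 23, 26, 29, 31] -> counters=[0,0,0,0,0,0,1,1,0,2,2,0,1,1,0,1,5,2,2,2,5,2,3,4,1,0,3,0,0,7,4,5,1,0]
Final counters=[0,0,0,0,0,0,1,1,0,2,2,0,1,1,0,1,5,2,2,2,5,2,3,4,1,0,3,0,0,7,4,5,1,0] -> counters[21]=2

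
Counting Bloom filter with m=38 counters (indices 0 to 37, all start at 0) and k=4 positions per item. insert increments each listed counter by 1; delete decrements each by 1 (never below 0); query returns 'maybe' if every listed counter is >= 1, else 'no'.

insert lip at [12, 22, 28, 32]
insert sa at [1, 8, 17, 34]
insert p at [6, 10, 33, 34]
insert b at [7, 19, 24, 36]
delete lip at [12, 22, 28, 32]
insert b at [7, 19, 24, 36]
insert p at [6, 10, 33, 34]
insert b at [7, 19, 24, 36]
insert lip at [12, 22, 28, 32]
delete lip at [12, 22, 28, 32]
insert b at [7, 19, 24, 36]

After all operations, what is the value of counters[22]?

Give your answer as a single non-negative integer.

Answer: 0

Derivation:
Step 1: insert lip at [12, 22, 28, 32] -> counters=[0,0,0,0,0,0,0,0,0,0,0,0,1,0,0,0,0,0,0,0,0,0,1,0,0,0,0,0,1,0,0,0,1,0,0,0,0,0]
Step 2: insert sa at [1, 8, 17, 34] -> counters=[0,1,0,0,0,0,0,0,1,0,0,0,1,0,0,0,0,1,0,0,0,0,1,0,0,0,0,0,1,0,0,0,1,0,1,0,0,0]
Step 3: insert p at [6, 10, 33, 34] -> counters=[0,1,0,0,0,0,1,0,1,0,1,0,1,0,0,0,0,1,0,0,0,0,1,0,0,0,0,0,1,0,0,0,1,1,2,0,0,0]
Step 4: insert b at [7, 19, 24, 36] -> counters=[0,1,0,0,0,0,1,1,1,0,1,0,1,0,0,0,0,1,0,1,0,0,1,0,1,0,0,0,1,0,0,0,1,1,2,0,1,0]
Step 5: delete lip at [12, 22, 28, 32] -> counters=[0,1,0,0,0,0,1,1,1,0,1,0,0,0,0,0,0,1,0,1,0,0,0,0,1,0,0,0,0,0,0,0,0,1,2,0,1,0]
Step 6: insert b at [7, 19, 24, 36] -> counters=[0,1,0,0,0,0,1,2,1,0,1,0,0,0,0,0,0,1,0,2,0,0,0,0,2,0,0,0,0,0,0,0,0,1,2,0,2,0]
Step 7: insert p at [6, 10, 33, 34] -> counters=[0,1,0,0,0,0,2,2,1,0,2,0,0,0,0,0,0,1,0,2,0,0,0,0,2,0,0,0,0,0,0,0,0,2,3,0,2,0]
Step 8: insert b at [7, 19, 24, 36] -> counters=[0,1,0,0,0,0,2,3,1,0,2,0,0,0,0,0,0,1,0,3,0,0,0,0,3,0,0,0,0,0,0,0,0,2,3,0,3,0]
Step 9: insert lip at [12, 22, 28, 32] -> counters=[0,1,0,0,0,0,2,3,1,0,2,0,1,0,0,0,0,1,0,3,0,0,1,0,3,0,0,0,1,0,0,0,1,2,3,0,3,0]
Step 10: delete lip at [12, 22, 28, 32] -> counters=[0,1,0,0,0,0,2,3,1,0,2,0,0,0,0,0,0,1,0,3,0,0,0,0,3,0,0,0,0,0,0,0,0,2,3,0,3,0]
Step 11: insert b at [7, 19, 24, 36] -> counters=[0,1,0,0,0,0,2,4,1,0,2,0,0,0,0,0,0,1,0,4,0,0,0,0,4,0,0,0,0,0,0,0,0,2,3,0,4,0]
Final counters=[0,1,0,0,0,0,2,4,1,0,2,0,0,0,0,0,0,1,0,4,0,0,0,0,4,0,0,0,0,0,0,0,0,2,3,0,4,0] -> counters[22]=0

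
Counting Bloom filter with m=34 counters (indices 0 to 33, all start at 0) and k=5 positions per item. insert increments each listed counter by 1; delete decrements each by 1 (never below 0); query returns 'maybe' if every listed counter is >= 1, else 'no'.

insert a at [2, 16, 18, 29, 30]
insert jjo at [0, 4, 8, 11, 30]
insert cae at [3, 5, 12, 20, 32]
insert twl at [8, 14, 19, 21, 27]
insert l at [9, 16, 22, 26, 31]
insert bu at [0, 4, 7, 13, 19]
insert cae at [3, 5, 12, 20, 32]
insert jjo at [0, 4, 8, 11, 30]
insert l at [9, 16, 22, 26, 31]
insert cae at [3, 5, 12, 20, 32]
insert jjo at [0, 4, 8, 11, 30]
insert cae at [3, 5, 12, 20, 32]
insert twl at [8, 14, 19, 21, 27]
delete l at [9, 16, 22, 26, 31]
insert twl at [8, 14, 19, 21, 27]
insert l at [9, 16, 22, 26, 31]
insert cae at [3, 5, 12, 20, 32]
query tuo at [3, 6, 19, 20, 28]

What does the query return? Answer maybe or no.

Answer: no

Derivation:
Step 1: insert a at [2, 16, 18, 29, 30] -> counters=[0,0,1,0,0,0,0,0,0,0,0,0,0,0,0,0,1,0,1,0,0,0,0,0,0,0,0,0,0,1,1,0,0,0]
Step 2: insert jjo at [0, 4, 8, 11, 30] -> counters=[1,0,1,0,1,0,0,0,1,0,0,1,0,0,0,0,1,0,1,0,0,0,0,0,0,0,0,0,0,1,2,0,0,0]
Step 3: insert cae at [3, 5, 12, 20, 32] -> counters=[1,0,1,1,1,1,0,0,1,0,0,1,1,0,0,0,1,0,1,0,1,0,0,0,0,0,0,0,0,1,2,0,1,0]
Step 4: insert twl at [8, 14, 19, 21, 27] -> counters=[1,0,1,1,1,1,0,0,2,0,0,1,1,0,1,0,1,0,1,1,1,1,0,0,0,0,0,1,0,1,2,0,1,0]
Step 5: insert l at [9, 16, 22, 26, 31] -> counters=[1,0,1,1,1,1,0,0,2,1,0,1,1,0,1,0,2,0,1,1,1,1,1,0,0,0,1,1,0,1,2,1,1,0]
Step 6: insert bu at [0, 4, 7, 13, 19] -> counters=[2,0,1,1,2,1,0,1,2,1,0,1,1,1,1,0,2,0,1,2,1,1,1,0,0,0,1,1,0,1,2,1,1,0]
Step 7: insert cae at [3, 5, 12, 20, 32] -> counters=[2,0,1,2,2,2,0,1,2,1,0,1,2,1,1,0,2,0,1,2,2,1,1,0,0,0,1,1,0,1,2,1,2,0]
Step 8: insert jjo at [0, 4, 8, 11, 30] -> counters=[3,0,1,2,3,2,0,1,3,1,0,2,2,1,1,0,2,0,1,2,2,1,1,0,0,0,1,1,0,1,3,1,2,0]
Step 9: insert l at [9, 16, 22, 26, 31] -> counters=[3,0,1,2,3,2,0,1,3,2,0,2,2,1,1,0,3,0,1,2,2,1,2,0,0,0,2,1,0,1,3,2,2,0]
Step 10: insert cae at [3, 5, 12, 20, 32] -> counters=[3,0,1,3,3,3,0,1,3,2,0,2,3,1,1,0,3,0,1,2,3,1,2,0,0,0,2,1,0,1,3,2,3,0]
Step 11: insert jjo at [0, 4, 8, 11, 30] -> counters=[4,0,1,3,4,3,0,1,4,2,0,3,3,1,1,0,3,0,1,2,3,1,2,0,0,0,2,1,0,1,4,2,3,0]
Step 12: insert cae at [3, 5, 12, 20, 32] -> counters=[4,0,1,4,4,4,0,1,4,2,0,3,4,1,1,0,3,0,1,2,4,1,2,0,0,0,2,1,0,1,4,2,4,0]
Step 13: insert twl at [8, 14, 19, 21, 27] -> counters=[4,0,1,4,4,4,0,1,5,2,0,3,4,1,2,0,3,0,1,3,4,2,2,0,0,0,2,2,0,1,4,2,4,0]
Step 14: delete l at [9, 16, 22, 26, 31] -> counters=[4,0,1,4,4,4,0,1,5,1,0,3,4,1,2,0,2,0,1,3,4,2,1,0,0,0,1,2,0,1,4,1,4,0]
Step 15: insert twl at [8, 14, 19, 21, 27] -> counters=[4,0,1,4,4,4,0,1,6,1,0,3,4,1,3,0,2,0,1,4,4,3,1,0,0,0,1,3,0,1,4,1,4,0]
Step 16: insert l at [9, 16, 22, 26, 31] -> counters=[4,0,1,4,4,4,0,1,6,2,0,3,4,1,3,0,3,0,1,4,4,3,2,0,0,0,2,3,0,1,4,2,4,0]
Step 17: insert cae at [3, 5, 12, 20, 32] -> counters=[4,0,1,5,4,5,0,1,6,2,0,3,5,1,3,0,3,0,1,4,5,3,2,0,0,0,2,3,0,1,4,2,5,0]
Query tuo: check counters[3]=5 counters[6]=0 counters[19]=4 counters[20]=5 counters[28]=0 -> no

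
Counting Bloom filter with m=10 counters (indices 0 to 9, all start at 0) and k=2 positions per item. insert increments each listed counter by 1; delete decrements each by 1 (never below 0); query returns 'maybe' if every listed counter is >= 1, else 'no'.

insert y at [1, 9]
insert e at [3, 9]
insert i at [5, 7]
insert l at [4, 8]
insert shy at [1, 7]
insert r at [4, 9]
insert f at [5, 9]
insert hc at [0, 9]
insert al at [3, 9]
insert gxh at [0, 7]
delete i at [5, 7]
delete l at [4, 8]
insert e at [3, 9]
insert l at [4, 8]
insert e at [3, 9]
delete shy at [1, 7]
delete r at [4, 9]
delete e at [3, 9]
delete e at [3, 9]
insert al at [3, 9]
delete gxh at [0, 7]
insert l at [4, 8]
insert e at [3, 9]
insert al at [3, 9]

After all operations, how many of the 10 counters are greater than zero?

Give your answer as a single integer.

Answer: 7

Derivation:
Step 1: insert y at [1, 9] -> counters=[0,1,0,0,0,0,0,0,0,1]
Step 2: insert e at [3, 9] -> counters=[0,1,0,1,0,0,0,0,0,2]
Step 3: insert i at [5, 7] -> counters=[0,1,0,1,0,1,0,1,0,2]
Step 4: insert l at [4, 8] -> counters=[0,1,0,1,1,1,0,1,1,2]
Step 5: insert shy at [1, 7] -> counters=[0,2,0,1,1,1,0,2,1,2]
Step 6: insert r at [4, 9] -> counters=[0,2,0,1,2,1,0,2,1,3]
Step 7: insert f at [5, 9] -> counters=[0,2,0,1,2,2,0,2,1,4]
Step 8: insert hc at [0, 9] -> counters=[1,2,0,1,2,2,0,2,1,5]
Step 9: insert al at [3, 9] -> counters=[1,2,0,2,2,2,0,2,1,6]
Step 10: insert gxh at [0, 7] -> counters=[2,2,0,2,2,2,0,3,1,6]
Step 11: delete i at [5, 7] -> counters=[2,2,0,2,2,1,0,2,1,6]
Step 12: delete l at [4, 8] -> counters=[2,2,0,2,1,1,0,2,0,6]
Step 13: insert e at [3, 9] -> counters=[2,2,0,3,1,1,0,2,0,7]
Step 14: insert l at [4, 8] -> counters=[2,2,0,3,2,1,0,2,1,7]
Step 15: insert e at [3, 9] -> counters=[2,2,0,4,2,1,0,2,1,8]
Step 16: delete shy at [1, 7] -> counters=[2,1,0,4,2,1,0,1,1,8]
Step 17: delete r at [4, 9] -> counters=[2,1,0,4,1,1,0,1,1,7]
Step 18: delete e at [3, 9] -> counters=[2,1,0,3,1,1,0,1,1,6]
Step 19: delete e at [3, 9] -> counters=[2,1,0,2,1,1,0,1,1,5]
Step 20: insert al at [3, 9] -> counters=[2,1,0,3,1,1,0,1,1,6]
Step 21: delete gxh at [0, 7] -> counters=[1,1,0,3,1,1,0,0,1,6]
Step 22: insert l at [4, 8] -> counters=[1,1,0,3,2,1,0,0,2,6]
Step 23: insert e at [3, 9] -> counters=[1,1,0,4,2,1,0,0,2,7]
Step 24: insert al at [3, 9] -> counters=[1,1,0,5,2,1,0,0,2,8]
Final counters=[1,1,0,5,2,1,0,0,2,8] -> 7 nonzero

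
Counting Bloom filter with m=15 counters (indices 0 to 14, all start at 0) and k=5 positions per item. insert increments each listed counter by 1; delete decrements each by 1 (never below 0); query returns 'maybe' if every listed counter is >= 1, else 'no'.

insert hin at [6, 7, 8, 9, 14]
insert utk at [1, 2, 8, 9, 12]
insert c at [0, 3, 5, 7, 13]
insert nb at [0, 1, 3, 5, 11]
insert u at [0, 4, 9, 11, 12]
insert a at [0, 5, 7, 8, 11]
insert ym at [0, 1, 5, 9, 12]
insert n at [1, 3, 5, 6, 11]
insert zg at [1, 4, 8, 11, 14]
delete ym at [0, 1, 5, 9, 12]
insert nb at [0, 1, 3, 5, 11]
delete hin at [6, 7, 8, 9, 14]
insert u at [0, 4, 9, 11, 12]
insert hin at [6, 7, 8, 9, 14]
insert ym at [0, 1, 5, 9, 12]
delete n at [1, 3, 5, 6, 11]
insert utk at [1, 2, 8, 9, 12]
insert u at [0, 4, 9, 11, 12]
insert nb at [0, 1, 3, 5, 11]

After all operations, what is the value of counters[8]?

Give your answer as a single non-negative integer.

Step 1: insert hin at [6, 7, 8, 9, 14] -> counters=[0,0,0,0,0,0,1,1,1,1,0,0,0,0,1]
Step 2: insert utk at [1, 2, 8, 9, 12] -> counters=[0,1,1,0,0,0,1,1,2,2,0,0,1,0,1]
Step 3: insert c at [0, 3, 5, 7, 13] -> counters=[1,1,1,1,0,1,1,2,2,2,0,0,1,1,1]
Step 4: insert nb at [0, 1, 3, 5, 11] -> counters=[2,2,1,2,0,2,1,2,2,2,0,1,1,1,1]
Step 5: insert u at [0, 4, 9, 11, 12] -> counters=[3,2,1,2,1,2,1,2,2,3,0,2,2,1,1]
Step 6: insert a at [0, 5, 7, 8, 11] -> counters=[4,2,1,2,1,3,1,3,3,3,0,3,2,1,1]
Step 7: insert ym at [0, 1, 5, 9, 12] -> counters=[5,3,1,2,1,4,1,3,3,4,0,3,3,1,1]
Step 8: insert n at [1, 3, 5, 6, 11] -> counters=[5,4,1,3,1,5,2,3,3,4,0,4,3,1,1]
Step 9: insert zg at [1, 4, 8, 11, 14] -> counters=[5,5,1,3,2,5,2,3,4,4,0,5,3,1,2]
Step 10: delete ym at [0, 1, 5, 9, 12] -> counters=[4,4,1,3,2,4,2,3,4,3,0,5,2,1,2]
Step 11: insert nb at [0, 1, 3, 5, 11] -> counters=[5,5,1,4,2,5,2,3,4,3,0,6,2,1,2]
Step 12: delete hin at [6, 7, 8, 9, 14] -> counters=[5,5,1,4,2,5,1,2,3,2,0,6,2,1,1]
Step 13: insert u at [0, 4, 9, 11, 12] -> counters=[6,5,1,4,3,5,1,2,3,3,0,7,3,1,1]
Step 14: insert hin at [6, 7, 8, 9, 14] -> counters=[6,5,1,4,3,5,2,3,4,4,0,7,3,1,2]
Step 15: insert ym at [0, 1, 5, 9, 12] -> counters=[7,6,1,4,3,6,2,3,4,5,0,7,4,1,2]
Step 16: delete n at [1, 3, 5, 6, 11] -> counters=[7,5,1,3,3,5,1,3,4,5,0,6,4,1,2]
Step 17: insert utk at [1, 2, 8, 9, 12] -> counters=[7,6,2,3,3,5,1,3,5,6,0,6,5,1,2]
Step 18: insert u at [0, 4, 9, 11, 12] -> counters=[8,6,2,3,4,5,1,3,5,7,0,7,6,1,2]
Step 19: insert nb at [0, 1, 3, 5, 11] -> counters=[9,7,2,4,4,6,1,3,5,7,0,8,6,1,2]
Final counters=[9,7,2,4,4,6,1,3,5,7,0,8,6,1,2] -> counters[8]=5

Answer: 5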